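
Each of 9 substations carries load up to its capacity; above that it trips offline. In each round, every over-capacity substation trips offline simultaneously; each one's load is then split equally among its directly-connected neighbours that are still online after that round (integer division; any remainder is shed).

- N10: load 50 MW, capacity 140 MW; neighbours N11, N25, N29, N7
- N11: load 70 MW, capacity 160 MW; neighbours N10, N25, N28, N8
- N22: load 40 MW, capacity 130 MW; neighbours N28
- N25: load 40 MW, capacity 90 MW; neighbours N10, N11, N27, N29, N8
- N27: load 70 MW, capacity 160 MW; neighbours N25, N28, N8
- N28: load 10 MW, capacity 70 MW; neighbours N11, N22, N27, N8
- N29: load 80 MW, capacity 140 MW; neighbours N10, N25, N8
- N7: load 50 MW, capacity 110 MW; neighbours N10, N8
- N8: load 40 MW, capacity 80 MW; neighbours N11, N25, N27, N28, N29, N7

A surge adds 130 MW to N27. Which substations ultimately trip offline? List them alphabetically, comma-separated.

Round 1 — N27 at 200 > 160. N27 trips offline.
  N27 sheds 200 MW to N25, N28, N8: 66 each (2 lost).
    N25: 40+66 = 106 > 90
    N28: 10+66 = 76 > 70
    N8: 40+66 = 106 > 80
Round 2 — N25, N28, N8 trip offline.
  N25 sheds 106 MW to N10, N11, N29: 35 each (1 lost).
    N10: 50+35 = 85 ≤ 140
    N11: 70+35 = 105 ≤ 160
    N29: 80+35 = 115 ≤ 140
  N28 sheds 76 MW to N11, N22: 38 each.
    N11: 105+38 = 143 ≤ 160
    N22: 40+38 = 78 ≤ 130
  N8 sheds 106 MW to N11, N29, N7: 35 each (1 lost).
    N11: 143+35 = 178 > 160
    N29: 115+35 = 150 > 140
    N7: 50+35 = 85 ≤ 110
Round 3 — N11, N29 trip offline.
  N11 sheds 178 MW to N10: 178 each.
    N10: 85+178 = 263 > 140
  N29 sheds 150 MW to N10: 150 each.
    N10: 263+150 = 413 > 140
Round 4 — N10 trips offline.
  N10 sheds 413 MW to N7: 413 each.
    N7: 85+413 = 498 > 110
Round 5 — N7 trips offline.
  N7 sheds 498 MW: no online neighbours, lost.
No further trips.

N10, N11, N25, N27, N28, N29, N7, N8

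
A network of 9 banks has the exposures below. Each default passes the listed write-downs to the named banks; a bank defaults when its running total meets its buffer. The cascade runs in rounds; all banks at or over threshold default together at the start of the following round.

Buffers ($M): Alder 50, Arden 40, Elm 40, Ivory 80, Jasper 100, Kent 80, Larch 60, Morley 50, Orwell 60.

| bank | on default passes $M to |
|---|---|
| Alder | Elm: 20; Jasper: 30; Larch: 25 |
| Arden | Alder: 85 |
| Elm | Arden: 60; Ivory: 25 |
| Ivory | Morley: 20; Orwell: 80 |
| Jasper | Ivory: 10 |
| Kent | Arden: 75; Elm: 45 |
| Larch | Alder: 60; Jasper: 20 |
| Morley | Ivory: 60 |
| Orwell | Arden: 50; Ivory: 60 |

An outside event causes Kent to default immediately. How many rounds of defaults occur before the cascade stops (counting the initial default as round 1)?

3

Round 1 — Kent defaults (initial).
  Arden: +75 → 75 ≥ 40
  Elm: +45 → 45 ≥ 40
Round 2 — Arden, Elm default.
  Alder: +85 → 85 ≥ 50
  Ivory: +25 → 25 < 80
Round 3 — Alder defaults.
  Jasper: +30 → 30 < 100
  Larch: +25 → 25 < 60
No further defaults.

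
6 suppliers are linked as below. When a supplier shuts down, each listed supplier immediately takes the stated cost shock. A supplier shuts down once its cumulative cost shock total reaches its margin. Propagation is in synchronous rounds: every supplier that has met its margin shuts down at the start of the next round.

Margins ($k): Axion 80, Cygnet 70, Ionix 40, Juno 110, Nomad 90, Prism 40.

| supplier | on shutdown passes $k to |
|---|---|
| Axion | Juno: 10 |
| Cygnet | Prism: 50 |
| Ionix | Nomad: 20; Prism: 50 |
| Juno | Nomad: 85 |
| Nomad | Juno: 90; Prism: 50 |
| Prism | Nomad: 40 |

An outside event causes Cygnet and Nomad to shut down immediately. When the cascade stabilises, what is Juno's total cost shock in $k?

Round 1 — Cygnet, Nomad shut down (initial).
  Juno: +90 → 90 < 110
  Prism: +50+50 → 100 ≥ 40
Round 2 — Prism shuts down.
No further shutdowns.

90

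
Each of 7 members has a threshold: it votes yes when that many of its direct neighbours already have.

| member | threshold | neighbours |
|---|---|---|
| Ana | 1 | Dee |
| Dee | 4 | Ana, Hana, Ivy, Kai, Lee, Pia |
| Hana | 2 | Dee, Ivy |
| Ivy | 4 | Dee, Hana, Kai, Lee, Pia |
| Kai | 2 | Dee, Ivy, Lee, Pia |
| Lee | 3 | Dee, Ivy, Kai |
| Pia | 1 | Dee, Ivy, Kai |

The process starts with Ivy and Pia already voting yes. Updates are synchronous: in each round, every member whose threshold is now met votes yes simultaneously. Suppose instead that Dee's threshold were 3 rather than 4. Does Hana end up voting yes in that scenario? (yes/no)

yes

With Dee's threshold at 3:
Round 1 — Ivy, Pia vote yes (initial).
Round 2 — checking thresholds:
  Dee: 2 of 6 neighbours < 3, below threshold.
  Hana: 1 of 2 neighbours < 2, below threshold.
  Kai: 2 of 4 neighbours ≥ 2, votes yes.
  Lee: 1 of 3 neighbours < 3, below threshold.
Round 3 — checking thresholds:
  Dee: 3 of 6 neighbours ≥ 3, votes yes.
  Hana: 1 of 2 neighbours < 2, below threshold.
  Lee: 2 of 3 neighbours < 3, below threshold.
Round 4 — checking thresholds:
  Ana: 1 of 1 neighbours ≥ 1, votes yes.
  Hana: 2 of 2 neighbours ≥ 2, votes yes.
  Lee: 3 of 3 neighbours ≥ 3, votes yes.
Round 5 — no new yes votes; cascade stops.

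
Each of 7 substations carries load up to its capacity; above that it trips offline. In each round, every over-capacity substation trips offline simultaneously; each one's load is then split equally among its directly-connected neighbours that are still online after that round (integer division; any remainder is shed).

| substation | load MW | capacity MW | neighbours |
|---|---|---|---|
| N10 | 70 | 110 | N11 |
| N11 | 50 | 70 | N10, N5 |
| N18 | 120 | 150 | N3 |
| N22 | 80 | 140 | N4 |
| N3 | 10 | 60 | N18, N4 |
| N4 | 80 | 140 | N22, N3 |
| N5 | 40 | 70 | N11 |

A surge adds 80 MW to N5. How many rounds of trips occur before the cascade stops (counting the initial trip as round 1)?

Round 1 — N5 at 120 > 70. N5 trips offline.
  N5 sheds 120 MW to N11: 120 each.
    N11: 50+120 = 170 > 70
Round 2 — N11 trips offline.
  N11 sheds 170 MW to N10: 170 each.
    N10: 70+170 = 240 > 110
Round 3 — N10 trips offline.
  N10 sheds 240 MW: no online neighbours, lost.
No further trips.

3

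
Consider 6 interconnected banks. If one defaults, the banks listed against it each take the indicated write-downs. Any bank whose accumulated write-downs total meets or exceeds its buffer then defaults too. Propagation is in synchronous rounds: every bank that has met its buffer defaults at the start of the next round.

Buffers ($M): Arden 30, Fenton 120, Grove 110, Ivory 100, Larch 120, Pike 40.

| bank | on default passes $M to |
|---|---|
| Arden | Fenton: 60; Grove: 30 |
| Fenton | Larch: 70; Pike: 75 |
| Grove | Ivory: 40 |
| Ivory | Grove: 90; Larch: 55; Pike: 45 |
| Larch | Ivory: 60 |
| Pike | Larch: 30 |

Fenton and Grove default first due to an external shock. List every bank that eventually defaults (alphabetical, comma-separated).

Round 1 — Fenton, Grove default (initial).
  Ivory: +40 → 40 < 100
  Larch: +70 → 70 < 120
  Pike: +75 → 75 ≥ 40
Round 2 — Pike defaults.
  Larch: +30 → 100 < 120
No further defaults.

Fenton, Grove, Pike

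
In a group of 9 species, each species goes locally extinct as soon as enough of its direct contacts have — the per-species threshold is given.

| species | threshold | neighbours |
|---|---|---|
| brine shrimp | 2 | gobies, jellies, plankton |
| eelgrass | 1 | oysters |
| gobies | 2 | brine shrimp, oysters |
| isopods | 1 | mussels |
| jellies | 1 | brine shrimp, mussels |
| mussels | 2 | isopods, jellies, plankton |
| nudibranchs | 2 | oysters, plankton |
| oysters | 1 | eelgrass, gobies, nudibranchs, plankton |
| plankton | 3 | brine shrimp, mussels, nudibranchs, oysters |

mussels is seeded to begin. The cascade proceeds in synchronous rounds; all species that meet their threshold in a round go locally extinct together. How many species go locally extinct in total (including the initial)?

Round 1 — mussels goes locally extinct (initial).
Round 2 — checking thresholds:
  isopods: 1 of 1 neighbours ≥ 1, goes locally extinct.
  jellies: 1 of 2 neighbours ≥ 1, goes locally extinct.
  plankton: 1 of 4 neighbours < 3, not yet.
Round 3 — no new extinctions; cascade stops.

3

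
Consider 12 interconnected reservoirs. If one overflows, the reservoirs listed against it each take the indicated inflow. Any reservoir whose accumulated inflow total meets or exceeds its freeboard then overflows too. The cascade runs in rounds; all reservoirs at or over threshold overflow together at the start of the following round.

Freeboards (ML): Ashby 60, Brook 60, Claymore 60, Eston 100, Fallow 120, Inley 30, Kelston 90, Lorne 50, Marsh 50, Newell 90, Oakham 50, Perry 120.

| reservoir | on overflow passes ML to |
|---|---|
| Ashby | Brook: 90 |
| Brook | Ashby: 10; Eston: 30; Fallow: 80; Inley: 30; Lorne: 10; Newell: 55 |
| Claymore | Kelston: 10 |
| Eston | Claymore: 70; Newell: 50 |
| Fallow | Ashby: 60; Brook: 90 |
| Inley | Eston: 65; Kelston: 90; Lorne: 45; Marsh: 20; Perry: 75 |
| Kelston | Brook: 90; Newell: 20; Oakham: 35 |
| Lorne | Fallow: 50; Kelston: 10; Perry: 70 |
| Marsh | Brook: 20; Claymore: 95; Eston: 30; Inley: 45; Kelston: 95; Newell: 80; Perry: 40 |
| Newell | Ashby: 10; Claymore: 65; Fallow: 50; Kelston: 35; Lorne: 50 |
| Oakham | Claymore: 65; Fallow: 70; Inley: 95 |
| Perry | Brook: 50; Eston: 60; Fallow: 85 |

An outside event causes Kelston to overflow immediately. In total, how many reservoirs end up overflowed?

Round 1 — Kelston overflows (initial).
  Brook: +90 → 90 ≥ 60
  Newell: +20 → 20 < 90
  Oakham: +35 → 35 < 50
Round 2 — Brook overflows.
  Ashby: +10 → 10 < 60
  Eston: +30 → 30 < 100
  Fallow: +80 → 80 < 120
  Inley: +30 → 30 ≥ 30
  Lorne: +10 → 10 < 50
  Newell: +55 → 75 < 90
Round 3 — Inley overflows.
  Eston: +65 → 95 < 100
  Lorne: +45 → 55 ≥ 50
  Marsh: +20 → 20 < 50
  Perry: +75 → 75 < 120
Round 4 — Lorne overflows.
  Fallow: +50 → 130 ≥ 120
  Perry: +70 → 145 ≥ 120
Round 5 — Fallow, Perry overflow.
  Ashby: +60 → 70 ≥ 60
  Eston: +60 → 155 ≥ 100
Round 6 — Ashby, Eston overflow.
  Claymore: +70 → 70 ≥ 60
  Newell: +50 → 125 ≥ 90
Round 7 — Claymore, Newell overflow.
No further overflows.

10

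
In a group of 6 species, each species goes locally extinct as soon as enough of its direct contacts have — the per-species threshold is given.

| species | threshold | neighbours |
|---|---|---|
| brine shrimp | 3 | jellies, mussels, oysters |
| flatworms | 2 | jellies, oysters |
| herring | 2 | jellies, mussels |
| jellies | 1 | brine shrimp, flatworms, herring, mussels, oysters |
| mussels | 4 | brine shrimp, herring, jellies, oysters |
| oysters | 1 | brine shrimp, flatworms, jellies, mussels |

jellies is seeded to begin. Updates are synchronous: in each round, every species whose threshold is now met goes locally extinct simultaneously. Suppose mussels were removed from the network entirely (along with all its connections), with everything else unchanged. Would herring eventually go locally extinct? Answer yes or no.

no

With mussels removed:
Round 1 — jellies goes locally extinct (initial).
Round 2 — checking thresholds:
  brine shrimp: 1 of 2 neighbours < 3, below threshold.
  flatworms: 1 of 2 neighbours < 2, below threshold.
  herring: 1 of 1 neighbours < 2, below threshold.
  oysters: 1 of 3 neighbours ≥ 1, goes locally extinct.
Round 3 — checking thresholds:
  brine shrimp: 2 of 2 neighbours < 3, below threshold.
  flatworms: 2 of 2 neighbours ≥ 2, goes locally extinct.
  herring: 1 of 1 neighbours < 2, below threshold.
Round 4 — no new extinctions; cascade stops.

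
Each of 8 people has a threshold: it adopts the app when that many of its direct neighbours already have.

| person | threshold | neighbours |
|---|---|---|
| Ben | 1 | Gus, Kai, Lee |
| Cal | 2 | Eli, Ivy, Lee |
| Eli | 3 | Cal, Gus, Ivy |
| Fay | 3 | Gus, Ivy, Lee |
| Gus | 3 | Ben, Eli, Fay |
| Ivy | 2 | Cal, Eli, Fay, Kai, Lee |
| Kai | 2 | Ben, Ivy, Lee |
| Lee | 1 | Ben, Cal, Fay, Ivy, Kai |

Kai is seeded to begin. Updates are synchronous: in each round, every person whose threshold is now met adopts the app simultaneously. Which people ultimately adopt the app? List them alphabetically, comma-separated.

Ben, Cal, Ivy, Kai, Lee

Round 1 — Kai adopts the app (initial).
Round 2 — checking thresholds:
  Ben: 1 of 3 neighbours ≥ 1, adopts the app.
  Ivy: 1 of 5 neighbours < 2, not yet.
  Lee: 1 of 5 neighbours ≥ 1, adopts the app.
Round 3 — checking thresholds:
  Cal: 1 of 3 neighbours < 2, not yet.
  Fay: 1 of 3 neighbours < 3, not yet.
  Gus: 1 of 3 neighbours < 3, not yet.
  Ivy: 2 of 5 neighbours ≥ 2, adopts the app.
Round 4 — checking thresholds:
  Cal: 2 of 3 neighbours ≥ 2, adopts the app.
  Eli: 1 of 3 neighbours < 3, not yet.
  Fay: 2 of 3 neighbours < 3, not yet.
  Gus: 1 of 3 neighbours < 3, not yet.
Round 5 — no new adoptions; cascade stops.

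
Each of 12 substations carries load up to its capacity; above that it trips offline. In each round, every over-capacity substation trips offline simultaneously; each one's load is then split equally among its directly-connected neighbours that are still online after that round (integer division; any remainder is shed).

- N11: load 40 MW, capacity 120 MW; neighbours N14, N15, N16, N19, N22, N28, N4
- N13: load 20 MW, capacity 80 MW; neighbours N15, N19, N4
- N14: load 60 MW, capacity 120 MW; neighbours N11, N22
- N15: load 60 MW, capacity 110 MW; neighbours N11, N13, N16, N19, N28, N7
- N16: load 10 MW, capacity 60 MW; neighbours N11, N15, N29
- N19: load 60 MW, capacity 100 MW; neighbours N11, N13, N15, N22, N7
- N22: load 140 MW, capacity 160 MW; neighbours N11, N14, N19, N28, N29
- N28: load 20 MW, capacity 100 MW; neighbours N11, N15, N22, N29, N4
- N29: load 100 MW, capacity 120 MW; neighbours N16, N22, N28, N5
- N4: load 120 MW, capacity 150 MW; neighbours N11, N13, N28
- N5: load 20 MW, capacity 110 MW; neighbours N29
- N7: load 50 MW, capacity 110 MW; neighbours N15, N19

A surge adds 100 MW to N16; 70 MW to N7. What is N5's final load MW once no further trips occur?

Round 1 — N16 at 110 > 60; N7 at 120 > 110. N16, N7 trip offline.
  N16 sheds 110 MW to N11, N15, N29: 36 each (2 lost).
    N11: 40+36 = 76 ≤ 120
    N15: 60+36 = 96 ≤ 110
    N29: 100+36 = 136 > 120
  N7 sheds 120 MW to N15, N19: 60 each.
    N15: 96+60 = 156 > 110
    N19: 60+60 = 120 > 100
Round 2 — N15, N19, N29 trip offline.
  N15 sheds 156 MW to N11, N13, N28: 52 each.
    N11: 76+52 = 128 > 120
    N13: 20+52 = 72 ≤ 80
    N28: 20+52 = 72 ≤ 100
  N19 sheds 120 MW to N11, N13, N22: 40 each.
    N11: 128+40 = 168 > 120
    N13: 72+40 = 112 > 80
    N22: 140+40 = 180 > 160
  N29 sheds 136 MW to N22, N28, N5: 45 each (1 lost).
    N22: 180+45 = 225 > 160
    N28: 72+45 = 117 > 100
    N5: 20+45 = 65 ≤ 110
Round 3 — N11, N13, N22, N28 trip offline.
  N11 sheds 168 MW to N14, N4: 84 each.
    N14: 60+84 = 144 > 120
    N4: 120+84 = 204 > 150
  N13 sheds 112 MW to N4: 112 each.
    N4: 204+112 = 316 > 150
  N22 sheds 225 MW to N14: 225 each.
    N14: 144+225 = 369 > 120
  N28 sheds 117 MW to N4: 117 each.
    N4: 316+117 = 433 > 150
Round 4 — N14, N4 trip offline.
  N14 sheds 369 MW: no online neighbours, lost.
  N4 sheds 433 MW: no online neighbours, lost.
No further trips.

65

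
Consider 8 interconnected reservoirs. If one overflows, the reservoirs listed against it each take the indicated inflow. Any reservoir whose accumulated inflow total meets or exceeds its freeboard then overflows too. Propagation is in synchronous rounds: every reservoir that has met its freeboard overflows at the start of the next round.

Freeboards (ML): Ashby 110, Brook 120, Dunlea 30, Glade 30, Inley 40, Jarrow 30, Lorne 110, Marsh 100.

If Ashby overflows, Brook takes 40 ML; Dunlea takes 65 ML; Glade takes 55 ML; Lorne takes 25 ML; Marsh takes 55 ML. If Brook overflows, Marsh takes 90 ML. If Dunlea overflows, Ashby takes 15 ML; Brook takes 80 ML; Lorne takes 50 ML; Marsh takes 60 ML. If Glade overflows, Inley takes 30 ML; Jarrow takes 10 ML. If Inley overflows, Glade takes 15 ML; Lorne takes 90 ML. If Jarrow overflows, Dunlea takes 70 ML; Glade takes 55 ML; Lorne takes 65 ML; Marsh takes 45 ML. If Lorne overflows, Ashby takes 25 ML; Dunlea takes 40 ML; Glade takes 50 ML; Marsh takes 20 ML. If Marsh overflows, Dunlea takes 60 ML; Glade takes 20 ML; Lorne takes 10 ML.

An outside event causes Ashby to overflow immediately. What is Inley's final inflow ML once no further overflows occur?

30

Round 1 — Ashby overflows (initial).
  Brook: +40 → 40 < 120
  Dunlea: +65 → 65 ≥ 30
  Glade: +55 → 55 ≥ 30
  Lorne: +25 → 25 < 110
  Marsh: +55 → 55 < 100
Round 2 — Dunlea, Glade overflow.
  Brook: +80 → 120 ≥ 120
  Inley: +30 → 30 < 40
  Jarrow: +10 → 10 < 30
  Lorne: +50 → 75 < 110
  Marsh: +60 → 115 ≥ 100
Round 3 — Brook, Marsh overflow.
  Lorne: +10 → 85 < 110
No further overflows.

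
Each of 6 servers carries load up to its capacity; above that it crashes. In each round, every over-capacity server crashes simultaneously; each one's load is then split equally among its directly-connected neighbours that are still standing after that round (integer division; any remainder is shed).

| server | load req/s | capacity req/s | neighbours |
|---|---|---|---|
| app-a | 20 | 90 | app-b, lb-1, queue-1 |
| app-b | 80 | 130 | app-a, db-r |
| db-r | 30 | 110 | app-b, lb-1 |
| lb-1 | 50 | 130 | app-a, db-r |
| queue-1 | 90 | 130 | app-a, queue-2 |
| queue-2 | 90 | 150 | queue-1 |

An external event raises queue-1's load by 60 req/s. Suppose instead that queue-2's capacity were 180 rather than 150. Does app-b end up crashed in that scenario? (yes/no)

With queue-2's capacity at 180:
Round 1 — queue-1 at 150 > 130. queue-1 crashes.
  queue-1 sheds 150 req/s to app-a, queue-2: 75 each.
    app-a: 20+75 = 95 > 90
    queue-2: 90+75 = 165 ≤ 180
Round 2 — app-a crashes.
  app-a sheds 95 req/s to app-b, lb-1: 47 each (1 lost).
    app-b: 80+47 = 127 ≤ 130
    lb-1: 50+47 = 97 ≤ 130
No further crashes.

no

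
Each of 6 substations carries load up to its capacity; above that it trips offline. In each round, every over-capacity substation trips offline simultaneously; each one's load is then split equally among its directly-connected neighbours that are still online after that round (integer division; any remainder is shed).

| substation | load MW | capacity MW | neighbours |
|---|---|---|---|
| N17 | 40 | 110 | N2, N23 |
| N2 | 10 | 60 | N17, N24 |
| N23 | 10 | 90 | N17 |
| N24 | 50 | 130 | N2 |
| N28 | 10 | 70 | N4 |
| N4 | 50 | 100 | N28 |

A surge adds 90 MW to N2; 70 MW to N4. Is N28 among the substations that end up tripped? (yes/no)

Round 1 — N2 at 100 > 60; N4 at 120 > 100. N2, N4 trip offline.
  N2 sheds 100 MW to N17, N24: 50 each.
    N17: 40+50 = 90 ≤ 110
    N24: 50+50 = 100 ≤ 130
  N4 sheds 120 MW to N28: 120 each.
    N28: 10+120 = 130 > 70
Round 2 — N28 trips offline.
  N28 sheds 130 MW: no online neighbours, lost.
No further trips.

yes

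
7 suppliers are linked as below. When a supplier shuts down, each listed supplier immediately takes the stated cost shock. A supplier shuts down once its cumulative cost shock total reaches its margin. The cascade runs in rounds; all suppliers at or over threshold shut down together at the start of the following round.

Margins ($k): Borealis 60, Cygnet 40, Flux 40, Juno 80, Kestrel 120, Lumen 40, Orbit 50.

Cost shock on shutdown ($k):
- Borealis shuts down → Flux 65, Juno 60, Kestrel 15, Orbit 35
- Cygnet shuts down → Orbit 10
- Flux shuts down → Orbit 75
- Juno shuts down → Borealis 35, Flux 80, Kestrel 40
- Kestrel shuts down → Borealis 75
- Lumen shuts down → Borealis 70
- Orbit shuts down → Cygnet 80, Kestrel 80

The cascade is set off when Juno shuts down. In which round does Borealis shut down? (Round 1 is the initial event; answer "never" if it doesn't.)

Round 1 — Juno shuts down (initial).
  Borealis: +35 → 35 < 60
  Flux: +80 → 80 ≥ 40
  Kestrel: +40 → 40 < 120
Round 2 — Flux shuts down.
  Orbit: +75 → 75 ≥ 50
Round 3 — Orbit shuts down.
  Cygnet: +80 → 80 ≥ 40
  Kestrel: +80 → 120 ≥ 120
Round 4 — Cygnet, Kestrel shut down.
  Borealis: +75 → 110 ≥ 60
Round 5 — Borealis shuts down.
No further shutdowns.

5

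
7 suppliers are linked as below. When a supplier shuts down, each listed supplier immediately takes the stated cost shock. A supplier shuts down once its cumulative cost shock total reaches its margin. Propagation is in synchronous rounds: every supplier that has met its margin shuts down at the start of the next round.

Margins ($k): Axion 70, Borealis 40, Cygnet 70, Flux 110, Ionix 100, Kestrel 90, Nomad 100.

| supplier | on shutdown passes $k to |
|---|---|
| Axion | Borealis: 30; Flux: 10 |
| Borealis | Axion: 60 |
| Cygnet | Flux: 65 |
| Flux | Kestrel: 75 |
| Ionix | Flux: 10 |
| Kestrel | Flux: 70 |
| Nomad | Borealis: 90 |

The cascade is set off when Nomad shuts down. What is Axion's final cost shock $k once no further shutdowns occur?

60

Round 1 — Nomad shuts down (initial).
  Borealis: +90 → 90 ≥ 40
Round 2 — Borealis shuts down.
  Axion: +60 → 60 < 70
No further shutdowns.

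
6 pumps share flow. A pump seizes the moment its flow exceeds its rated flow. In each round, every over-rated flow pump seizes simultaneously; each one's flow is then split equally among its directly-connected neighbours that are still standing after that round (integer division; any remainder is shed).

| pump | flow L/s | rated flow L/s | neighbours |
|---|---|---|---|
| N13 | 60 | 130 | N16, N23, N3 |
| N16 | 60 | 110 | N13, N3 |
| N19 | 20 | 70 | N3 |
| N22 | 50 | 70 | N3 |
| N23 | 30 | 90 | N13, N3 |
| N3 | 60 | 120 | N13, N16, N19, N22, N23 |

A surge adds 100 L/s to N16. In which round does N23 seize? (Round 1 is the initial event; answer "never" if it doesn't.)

3

Round 1 — N16 at 160 > 110. N16 seizes.
  N16 sheds 160 L/s to N13, N3: 80 each.
    N13: 60+80 = 140 > 130
    N3: 60+80 = 140 > 120
Round 2 — N13, N3 seize.
  N13 sheds 140 L/s to N23: 140 each.
    N23: 30+140 = 170 > 90
  N3 sheds 140 L/s to N19, N22, N23: 46 each (2 lost).
    N19: 20+46 = 66 ≤ 70
    N22: 50+46 = 96 > 70
    N23: 170+46 = 216 > 90
Round 3 — N22, N23 seize.
  N22 sheds 96 L/s: no online neighbours, lost.
  N23 sheds 216 L/s: no online neighbours, lost.
No further seizures.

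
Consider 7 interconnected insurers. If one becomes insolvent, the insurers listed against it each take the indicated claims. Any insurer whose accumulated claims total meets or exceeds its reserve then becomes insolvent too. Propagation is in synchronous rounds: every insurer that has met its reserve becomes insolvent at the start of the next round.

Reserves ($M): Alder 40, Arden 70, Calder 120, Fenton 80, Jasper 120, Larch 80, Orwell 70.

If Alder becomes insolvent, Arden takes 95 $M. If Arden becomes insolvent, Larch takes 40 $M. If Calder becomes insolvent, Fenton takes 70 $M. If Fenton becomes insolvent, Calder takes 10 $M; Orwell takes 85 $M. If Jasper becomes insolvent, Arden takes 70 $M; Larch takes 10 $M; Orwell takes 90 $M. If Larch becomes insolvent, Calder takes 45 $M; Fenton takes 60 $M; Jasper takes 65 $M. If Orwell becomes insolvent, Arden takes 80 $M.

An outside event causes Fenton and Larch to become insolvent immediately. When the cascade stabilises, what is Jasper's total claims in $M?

Round 1 — Fenton, Larch become insolvent (initial).
  Calder: +10+45 → 55 < 120
  Jasper: +65 → 65 < 120
  Orwell: +85 → 85 ≥ 70
Round 2 — Orwell becomes insolvent.
  Arden: +80 → 80 ≥ 70
Round 3 — Arden becomes insolvent.
No further insolvencies.

65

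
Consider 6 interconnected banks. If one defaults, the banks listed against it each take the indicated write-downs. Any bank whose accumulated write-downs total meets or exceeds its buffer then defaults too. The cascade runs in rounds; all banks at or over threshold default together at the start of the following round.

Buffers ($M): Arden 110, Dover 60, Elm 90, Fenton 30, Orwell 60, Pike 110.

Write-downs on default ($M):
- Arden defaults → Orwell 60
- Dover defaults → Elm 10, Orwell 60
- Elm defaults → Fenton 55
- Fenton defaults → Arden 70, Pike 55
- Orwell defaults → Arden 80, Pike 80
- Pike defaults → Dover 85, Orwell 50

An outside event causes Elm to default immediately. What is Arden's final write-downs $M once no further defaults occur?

Round 1 — Elm defaults (initial).
  Fenton: +55 → 55 ≥ 30
Round 2 — Fenton defaults.
  Arden: +70 → 70 < 110
  Pike: +55 → 55 < 110
No further defaults.

70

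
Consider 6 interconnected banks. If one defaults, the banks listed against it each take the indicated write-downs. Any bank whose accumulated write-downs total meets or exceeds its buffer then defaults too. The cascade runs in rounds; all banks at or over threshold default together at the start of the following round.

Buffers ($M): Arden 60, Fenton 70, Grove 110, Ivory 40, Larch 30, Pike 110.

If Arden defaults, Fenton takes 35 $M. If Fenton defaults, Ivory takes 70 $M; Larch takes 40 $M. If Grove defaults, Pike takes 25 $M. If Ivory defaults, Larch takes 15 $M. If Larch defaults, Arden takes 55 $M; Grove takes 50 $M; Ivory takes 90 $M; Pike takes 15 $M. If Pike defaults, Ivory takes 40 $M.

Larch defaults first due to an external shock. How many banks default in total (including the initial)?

2

Round 1 — Larch defaults (initial).
  Arden: +55 → 55 < 60
  Grove: +50 → 50 < 110
  Ivory: +90 → 90 ≥ 40
  Pike: +15 → 15 < 110
Round 2 — Ivory defaults.
No further defaults.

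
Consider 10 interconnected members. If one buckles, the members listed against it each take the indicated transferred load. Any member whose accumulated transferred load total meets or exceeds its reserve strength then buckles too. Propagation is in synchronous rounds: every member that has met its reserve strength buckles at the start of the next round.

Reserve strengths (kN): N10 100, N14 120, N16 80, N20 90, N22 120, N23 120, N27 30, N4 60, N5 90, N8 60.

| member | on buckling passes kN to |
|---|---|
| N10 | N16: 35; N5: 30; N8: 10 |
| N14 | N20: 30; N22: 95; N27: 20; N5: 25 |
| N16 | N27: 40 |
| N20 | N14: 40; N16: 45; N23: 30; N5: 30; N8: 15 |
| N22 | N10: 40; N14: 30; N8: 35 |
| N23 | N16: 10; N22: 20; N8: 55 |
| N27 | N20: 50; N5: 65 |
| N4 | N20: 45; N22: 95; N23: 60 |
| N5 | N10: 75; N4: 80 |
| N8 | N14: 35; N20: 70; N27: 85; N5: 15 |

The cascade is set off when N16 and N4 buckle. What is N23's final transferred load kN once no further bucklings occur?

90

Round 1 — N16, N4 buckle (initial).
  N20: +45 → 45 < 90
  N22: +95 → 95 < 120
  N23: +60 → 60 < 120
  N27: +40 → 40 ≥ 30
Round 2 — N27 buckles.
  N20: +50 → 95 ≥ 90
  N5: +65 → 65 < 90
Round 3 — N20 buckles.
  N14: +40 → 40 < 120
  N23: +30 → 90 < 120
  N5: +30 → 95 ≥ 90
  N8: +15 → 15 < 60
Round 4 — N5 buckles.
  N10: +75 → 75 < 100
No further bucklings.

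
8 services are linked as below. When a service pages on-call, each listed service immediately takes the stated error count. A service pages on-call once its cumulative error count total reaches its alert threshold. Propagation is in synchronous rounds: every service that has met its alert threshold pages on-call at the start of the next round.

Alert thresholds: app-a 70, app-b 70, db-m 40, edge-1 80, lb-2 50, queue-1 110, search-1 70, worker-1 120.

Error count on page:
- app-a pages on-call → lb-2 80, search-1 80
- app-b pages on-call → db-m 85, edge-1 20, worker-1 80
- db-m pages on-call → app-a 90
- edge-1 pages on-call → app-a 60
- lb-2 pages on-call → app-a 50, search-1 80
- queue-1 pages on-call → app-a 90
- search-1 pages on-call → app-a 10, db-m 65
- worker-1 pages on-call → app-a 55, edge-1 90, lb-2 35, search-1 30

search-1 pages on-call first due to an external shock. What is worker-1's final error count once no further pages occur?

Round 1 — search-1 pages on-call (initial).
  app-a: +10 → 10 < 70
  db-m: +65 → 65 ≥ 40
Round 2 — db-m pages on-call.
  app-a: +90 → 100 ≥ 70
Round 3 — app-a pages on-call.
  lb-2: +80 → 80 ≥ 50
Round 4 — lb-2 pages on-call.
No further pages.

0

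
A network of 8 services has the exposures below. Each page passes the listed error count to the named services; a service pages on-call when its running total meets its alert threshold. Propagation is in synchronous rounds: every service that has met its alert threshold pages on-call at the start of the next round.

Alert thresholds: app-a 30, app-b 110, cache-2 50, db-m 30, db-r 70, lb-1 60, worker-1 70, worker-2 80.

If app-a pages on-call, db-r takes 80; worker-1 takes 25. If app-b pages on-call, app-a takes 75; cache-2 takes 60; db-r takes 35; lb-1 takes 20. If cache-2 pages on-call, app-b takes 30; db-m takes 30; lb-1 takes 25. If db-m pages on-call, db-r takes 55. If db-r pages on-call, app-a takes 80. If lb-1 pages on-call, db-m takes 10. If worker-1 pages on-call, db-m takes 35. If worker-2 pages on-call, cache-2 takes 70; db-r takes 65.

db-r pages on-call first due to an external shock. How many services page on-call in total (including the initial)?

Round 1 — db-r pages on-call (initial).
  app-a: +80 → 80 ≥ 30
Round 2 — app-a pages on-call.
  worker-1: +25 → 25 < 70
No further pages.

2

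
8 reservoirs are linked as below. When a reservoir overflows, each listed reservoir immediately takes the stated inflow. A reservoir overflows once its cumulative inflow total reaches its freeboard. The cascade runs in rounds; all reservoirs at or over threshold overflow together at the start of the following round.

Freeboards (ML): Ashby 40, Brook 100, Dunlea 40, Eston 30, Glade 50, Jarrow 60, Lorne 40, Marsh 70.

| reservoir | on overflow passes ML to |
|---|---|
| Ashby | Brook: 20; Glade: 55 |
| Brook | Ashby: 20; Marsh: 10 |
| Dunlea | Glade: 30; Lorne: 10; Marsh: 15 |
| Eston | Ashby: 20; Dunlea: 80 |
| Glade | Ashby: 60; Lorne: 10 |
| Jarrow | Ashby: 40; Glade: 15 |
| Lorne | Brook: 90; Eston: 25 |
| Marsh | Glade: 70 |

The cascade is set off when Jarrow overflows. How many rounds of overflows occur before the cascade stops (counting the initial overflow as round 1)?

Round 1 — Jarrow overflows (initial).
  Ashby: +40 → 40 ≥ 40
  Glade: +15 → 15 < 50
Round 2 — Ashby overflows.
  Brook: +20 → 20 < 100
  Glade: +55 → 70 ≥ 50
Round 3 — Glade overflows.
  Lorne: +10 → 10 < 40
No further overflows.

3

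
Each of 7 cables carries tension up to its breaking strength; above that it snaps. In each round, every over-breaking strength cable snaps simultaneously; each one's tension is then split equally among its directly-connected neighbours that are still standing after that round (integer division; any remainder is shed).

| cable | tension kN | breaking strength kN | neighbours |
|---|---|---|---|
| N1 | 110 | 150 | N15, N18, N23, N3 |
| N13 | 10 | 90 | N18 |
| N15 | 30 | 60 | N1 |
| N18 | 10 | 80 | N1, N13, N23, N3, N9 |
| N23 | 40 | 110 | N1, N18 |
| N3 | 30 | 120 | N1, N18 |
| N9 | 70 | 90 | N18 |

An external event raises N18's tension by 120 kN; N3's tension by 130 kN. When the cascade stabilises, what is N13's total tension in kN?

Round 1 — N18 at 130 > 80; N3 at 160 > 120. N18, N3 snap.
  N18 sheds 130 kN to N1, N13, N23, N9: 32 each (2 lost).
    N1: 110+32 = 142 ≤ 150
    N13: 10+32 = 42 ≤ 90
    N23: 40+32 = 72 ≤ 110
    N9: 70+32 = 102 > 90
  N3 sheds 160 kN to N1: 160 each.
    N1: 142+160 = 302 > 150
Round 2 — N1, N9 snap.
  N1 sheds 302 kN to N15, N23: 151 each.
    N15: 30+151 = 181 > 60
    N23: 72+151 = 223 > 110
  N9 sheds 102 kN: no online neighbours, lost.
Round 3 — N15, N23 snap.
  N15 sheds 181 kN: no online neighbours, lost.
  N23 sheds 223 kN: no online neighbours, lost.
No further breaks.

42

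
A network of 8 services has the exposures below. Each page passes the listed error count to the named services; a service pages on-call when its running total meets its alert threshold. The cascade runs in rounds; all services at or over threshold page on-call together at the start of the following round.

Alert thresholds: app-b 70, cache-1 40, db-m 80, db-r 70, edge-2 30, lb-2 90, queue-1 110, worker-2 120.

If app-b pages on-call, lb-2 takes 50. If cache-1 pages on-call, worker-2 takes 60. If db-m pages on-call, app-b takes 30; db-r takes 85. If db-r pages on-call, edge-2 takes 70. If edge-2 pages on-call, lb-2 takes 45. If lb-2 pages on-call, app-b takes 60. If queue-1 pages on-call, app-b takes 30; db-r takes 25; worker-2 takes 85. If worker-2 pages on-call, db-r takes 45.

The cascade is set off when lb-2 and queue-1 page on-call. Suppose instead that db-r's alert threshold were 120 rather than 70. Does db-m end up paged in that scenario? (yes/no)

With db-r's alert threshold at 120:
Round 1 — lb-2, queue-1 page on-call (initial).
  app-b: +60+30 → 90 ≥ 70
  db-r: +25 → 25 < 120
  worker-2: +85 → 85 < 120
Round 2 — app-b pages on-call.
No further pages.

no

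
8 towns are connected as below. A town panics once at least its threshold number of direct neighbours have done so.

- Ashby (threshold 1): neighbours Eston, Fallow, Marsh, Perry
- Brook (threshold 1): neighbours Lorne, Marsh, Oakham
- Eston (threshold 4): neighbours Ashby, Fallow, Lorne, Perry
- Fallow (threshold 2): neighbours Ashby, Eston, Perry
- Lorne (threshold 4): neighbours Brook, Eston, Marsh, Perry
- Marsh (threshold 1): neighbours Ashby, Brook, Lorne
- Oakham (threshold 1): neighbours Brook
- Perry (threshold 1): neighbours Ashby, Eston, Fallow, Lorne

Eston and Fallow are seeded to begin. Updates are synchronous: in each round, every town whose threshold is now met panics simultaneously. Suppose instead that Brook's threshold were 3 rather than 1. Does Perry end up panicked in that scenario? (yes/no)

With Brook's threshold at 3:
Round 1 — Eston, Fallow panic (initial).
Round 2 — checking thresholds:
  Ashby: 2 of 4 neighbours ≥ 1, panics.
  Lorne: 1 of 4 neighbours < 4, holds.
  Perry: 2 of 4 neighbours ≥ 1, panics.
Round 3 — checking thresholds:
  Lorne: 2 of 4 neighbours < 4, holds.
  Marsh: 1 of 3 neighbours ≥ 1, panics.
Round 4 — no new panics; cascade stops.

yes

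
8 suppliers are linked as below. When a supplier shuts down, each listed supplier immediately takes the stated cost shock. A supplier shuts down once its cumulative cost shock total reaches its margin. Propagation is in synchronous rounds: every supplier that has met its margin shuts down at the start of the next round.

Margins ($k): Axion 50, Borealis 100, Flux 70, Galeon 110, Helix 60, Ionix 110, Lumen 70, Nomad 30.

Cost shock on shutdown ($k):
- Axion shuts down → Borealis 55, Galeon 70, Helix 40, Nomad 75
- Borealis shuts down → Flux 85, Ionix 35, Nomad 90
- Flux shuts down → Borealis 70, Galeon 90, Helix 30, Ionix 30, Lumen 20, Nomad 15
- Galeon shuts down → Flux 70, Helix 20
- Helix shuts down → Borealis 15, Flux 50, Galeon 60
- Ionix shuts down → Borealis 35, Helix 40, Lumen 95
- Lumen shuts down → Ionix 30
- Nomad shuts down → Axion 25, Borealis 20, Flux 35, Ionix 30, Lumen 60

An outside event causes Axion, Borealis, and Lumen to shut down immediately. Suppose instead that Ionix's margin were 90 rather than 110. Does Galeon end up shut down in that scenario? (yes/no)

With Ionix's margin at 90:
Round 1 — Axion, Borealis, Lumen shut down (initial).
  Flux: +85 → 85 ≥ 70
  Galeon: +70 → 70 < 110
  Helix: +40 → 40 < 60
  Ionix: +35+30 → 65 < 90
  Nomad: +75+90 → 165 ≥ 30
Round 2 — Flux, Nomad shut down.
  Galeon: +90 → 160 ≥ 110
  Helix: +30 → 70 ≥ 60
  Ionix: +30+30 → 125 ≥ 90
Round 3 — Galeon, Helix, Ionix shut down.
No further shutdowns.

yes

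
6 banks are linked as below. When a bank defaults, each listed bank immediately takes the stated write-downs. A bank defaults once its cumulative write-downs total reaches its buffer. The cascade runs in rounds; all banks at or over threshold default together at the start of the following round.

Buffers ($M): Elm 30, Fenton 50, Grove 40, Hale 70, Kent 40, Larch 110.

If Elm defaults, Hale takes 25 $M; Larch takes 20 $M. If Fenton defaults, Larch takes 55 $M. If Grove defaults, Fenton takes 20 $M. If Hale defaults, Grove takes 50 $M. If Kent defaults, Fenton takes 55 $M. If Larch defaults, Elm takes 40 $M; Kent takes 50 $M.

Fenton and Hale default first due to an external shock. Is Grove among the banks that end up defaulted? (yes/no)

yes

Round 1 — Fenton, Hale default (initial).
  Grove: +50 → 50 ≥ 40
  Larch: +55 → 55 < 110
Round 2 — Grove defaults.
No further defaults.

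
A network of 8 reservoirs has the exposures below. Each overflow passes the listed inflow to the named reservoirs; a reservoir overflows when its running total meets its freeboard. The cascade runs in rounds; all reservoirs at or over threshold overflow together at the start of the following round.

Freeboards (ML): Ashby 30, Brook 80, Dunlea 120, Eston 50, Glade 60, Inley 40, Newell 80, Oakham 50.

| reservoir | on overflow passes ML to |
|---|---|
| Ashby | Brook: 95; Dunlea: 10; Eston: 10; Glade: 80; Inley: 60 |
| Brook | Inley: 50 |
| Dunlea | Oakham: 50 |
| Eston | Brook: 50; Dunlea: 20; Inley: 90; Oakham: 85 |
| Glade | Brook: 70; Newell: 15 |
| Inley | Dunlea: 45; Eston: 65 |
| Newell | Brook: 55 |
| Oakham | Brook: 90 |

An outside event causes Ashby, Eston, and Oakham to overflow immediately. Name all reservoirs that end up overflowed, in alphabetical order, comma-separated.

Ashby, Brook, Eston, Glade, Inley, Oakham

Round 1 — Ashby, Eston, Oakham overflow (initial).
  Brook: +95+50+90 → 235 ≥ 80
  Dunlea: +10+20 → 30 < 120
  Glade: +80 → 80 ≥ 60
  Inley: +60+90 → 150 ≥ 40
Round 2 — Brook, Glade, Inley overflow.
  Dunlea: +45 → 75 < 120
  Newell: +15 → 15 < 80
No further overflows.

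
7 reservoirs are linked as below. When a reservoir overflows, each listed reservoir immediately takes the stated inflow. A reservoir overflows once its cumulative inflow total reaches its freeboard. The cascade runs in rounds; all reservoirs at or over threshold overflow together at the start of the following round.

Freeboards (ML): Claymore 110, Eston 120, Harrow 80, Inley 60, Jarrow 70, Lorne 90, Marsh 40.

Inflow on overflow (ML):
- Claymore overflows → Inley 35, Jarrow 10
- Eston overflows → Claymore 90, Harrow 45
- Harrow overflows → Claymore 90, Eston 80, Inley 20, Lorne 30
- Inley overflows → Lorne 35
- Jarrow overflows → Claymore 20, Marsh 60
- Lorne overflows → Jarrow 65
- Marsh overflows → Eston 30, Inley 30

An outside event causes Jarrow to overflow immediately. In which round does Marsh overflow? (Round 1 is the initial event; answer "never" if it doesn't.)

2

Round 1 — Jarrow overflows (initial).
  Claymore: +20 → 20 < 110
  Marsh: +60 → 60 ≥ 40
Round 2 — Marsh overflows.
  Eston: +30 → 30 < 120
  Inley: +30 → 30 < 60
No further overflows.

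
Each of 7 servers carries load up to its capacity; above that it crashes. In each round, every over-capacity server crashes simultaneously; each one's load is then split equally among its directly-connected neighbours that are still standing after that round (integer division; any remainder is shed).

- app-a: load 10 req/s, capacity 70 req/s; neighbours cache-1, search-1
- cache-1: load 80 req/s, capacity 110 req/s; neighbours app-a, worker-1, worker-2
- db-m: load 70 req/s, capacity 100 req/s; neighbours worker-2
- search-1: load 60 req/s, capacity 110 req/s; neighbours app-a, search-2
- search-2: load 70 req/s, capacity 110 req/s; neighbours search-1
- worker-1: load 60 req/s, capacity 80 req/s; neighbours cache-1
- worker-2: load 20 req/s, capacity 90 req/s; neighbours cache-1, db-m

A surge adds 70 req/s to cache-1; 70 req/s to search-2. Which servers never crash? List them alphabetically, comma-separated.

db-m, worker-2

Round 1 — cache-1 at 150 > 110; search-2 at 140 > 110. cache-1, search-2 crash.
  cache-1 sheds 150 req/s to app-a, worker-1, worker-2: 50 each.
    app-a: 10+50 = 60 ≤ 70
    worker-1: 60+50 = 110 > 80
    worker-2: 20+50 = 70 ≤ 90
  search-2 sheds 140 req/s to search-1: 140 each.
    search-1: 60+140 = 200 > 110
Round 2 — search-1, worker-1 crash.
  search-1 sheds 200 req/s to app-a: 200 each.
    app-a: 60+200 = 260 > 70
  worker-1 sheds 110 req/s: no online neighbours, lost.
Round 3 — app-a crashes.
  app-a sheds 260 req/s: no online neighbours, lost.
No further crashes.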